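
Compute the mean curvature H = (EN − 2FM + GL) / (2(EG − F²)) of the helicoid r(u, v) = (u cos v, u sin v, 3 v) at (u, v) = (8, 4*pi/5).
H = 0

With E = 1, F = 0, G = u^2 + 9, L = 0, M = -3/sqrt(u^2 + 9), N = 0, assemble
  H = (EN − 2FM + GL) / (2(EG − F²)) = 0.
At (u, v) = (8, 4*pi/5): H = 0.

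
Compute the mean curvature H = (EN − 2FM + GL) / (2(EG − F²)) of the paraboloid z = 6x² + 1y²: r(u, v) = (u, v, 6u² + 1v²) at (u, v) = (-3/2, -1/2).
H = 337*sqrt(326)/106276

With E = 144*u^2 + 1, F = 24*u*v, G = 4*v^2 + 1, L = 12/sqrt(144*u^2 + 4*v^2 + 1), M = 0, N = 2/sqrt(144*u^2 + 4*v^2 + 1), assemble
  H = (EN − 2FM + GL) / (2(EG − F²)) = (144*u^2 + 24*v^2 + 7)/(144*u^2 + 4*v^2 + 1)^(3/2).
At (u, v) = (-3/2, -1/2): H = 337*sqrt(326)/106276.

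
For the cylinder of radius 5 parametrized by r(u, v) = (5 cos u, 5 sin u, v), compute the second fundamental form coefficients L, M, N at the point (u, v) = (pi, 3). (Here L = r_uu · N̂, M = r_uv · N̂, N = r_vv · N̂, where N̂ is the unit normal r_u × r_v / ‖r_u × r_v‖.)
L = -5;  M = 0;  N = 0

Compute the unit normal N̂(u, v) = (cos(u), sin(u), 0), and the second partials r_uu, r_uv, r_vv. Take dot products:
  L(u, v) = r_uu · N̂ = -5,
  M(u, v) = r_uv · N̂ = 0,
  N(u, v) = r_vv · N̂ = 0.
Evaluating at (u, v) = (pi, 3):
  L = -5, M = 0, N = 0.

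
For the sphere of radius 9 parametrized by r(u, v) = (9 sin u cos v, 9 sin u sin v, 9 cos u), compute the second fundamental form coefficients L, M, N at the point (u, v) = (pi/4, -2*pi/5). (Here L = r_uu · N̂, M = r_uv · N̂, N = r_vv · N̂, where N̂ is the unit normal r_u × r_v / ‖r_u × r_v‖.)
L = -9;  M = 0;  N = -9/2

Compute the unit normal N̂(u, v) = (sin(u)^2*cos(v)/Abs(sin(u)), sin(u)^2*sin(v)/Abs(sin(u)), sin(2*u)/(2*Abs(sin(u)))), and the second partials r_uu, r_uv, r_vv. Take dot products:
  L(u, v) = r_uu · N̂ = -9*sin(u)/Abs(sin(u)),
  M(u, v) = r_uv · N̂ = 0,
  N(u, v) = r_vv · N̂ = -9*sin(u)^3/Abs(sin(u)).
Evaluating at (u, v) = (pi/4, -2*pi/5):
  L = -9, M = 0, N = -9/2.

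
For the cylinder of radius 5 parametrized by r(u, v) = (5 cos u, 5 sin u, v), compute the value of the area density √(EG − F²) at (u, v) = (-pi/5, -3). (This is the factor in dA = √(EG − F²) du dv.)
√(EG − F²)|_{(-pi/5, -3)} = 5

E = 25, F = 0, G = 1, so EG − F² = 25. Taking the positive square root: √(EG − F²) = 5. At (u, v) = (-pi/5, -3): 5.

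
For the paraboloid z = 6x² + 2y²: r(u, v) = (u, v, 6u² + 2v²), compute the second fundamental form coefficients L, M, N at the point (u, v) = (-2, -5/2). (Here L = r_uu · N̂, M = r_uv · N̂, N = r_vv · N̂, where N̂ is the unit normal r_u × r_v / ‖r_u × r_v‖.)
L = 12*sqrt(677)/677;  M = 0;  N = 4*sqrt(677)/677

Compute the unit normal N̂(u, v) = (-12*u/sqrt(144*u^2 + 16*v^2 + 1), -4*v/sqrt(144*u^2 + 16*v^2 + 1), 1/sqrt(144*u^2 + 16*v^2 + 1)), and the second partials r_uu, r_uv, r_vv. Take dot products:
  L(u, v) = r_uu · N̂ = 12/sqrt(144*u^2 + 16*v^2 + 1),
  M(u, v) = r_uv · N̂ = 0,
  N(u, v) = r_vv · N̂ = 4/sqrt(144*u^2 + 16*v^2 + 1).
Evaluating at (u, v) = (-2, -5/2):
  L = 12*sqrt(677)/677, M = 0, N = 4*sqrt(677)/677.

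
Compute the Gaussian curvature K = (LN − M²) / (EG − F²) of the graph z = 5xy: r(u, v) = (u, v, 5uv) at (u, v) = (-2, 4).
K = -25/251001

Coefficients of the first fundamental form: E = 25*v^2 + 1, F = 25*u*v, G = 25*u^2 + 1.
Coefficients of the second fundamental form: L = 0, M = 5/sqrt(25*u^2 + 25*v^2 + 1), N = 0.
Assemble K = (LN − M²)/(EG − F²) = -25/(625*u^4 + 1250*u^2*v^2 + 50*u^2 + 625*v^4 + 50*v^2 + 1). At (u, v) = (-2, 4): K = -25/251001.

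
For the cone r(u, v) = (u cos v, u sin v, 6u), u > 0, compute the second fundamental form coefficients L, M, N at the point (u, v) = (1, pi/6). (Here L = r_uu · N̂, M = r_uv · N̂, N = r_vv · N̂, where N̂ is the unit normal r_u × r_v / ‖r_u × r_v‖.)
L = 0;  M = 0;  N = 6*sqrt(37)/37

Compute the unit normal N̂(u, v) = (-6*sqrt(37)*u*cos(v)/(37*Abs(u)), -6*sqrt(37)*u*sin(v)/(37*Abs(u)), sqrt(37)*u/(37*Abs(u))), and the second partials r_uu, r_uv, r_vv. Take dot products:
  L(u, v) = r_uu · N̂ = 0,
  M(u, v) = r_uv · N̂ = 0,
  N(u, v) = r_vv · N̂ = 6*sqrt(37)*u^2/(37*Abs(u)).
Evaluating at (u, v) = (1, pi/6):
  L = 0, M = 0, N = 6*sqrt(37)/37.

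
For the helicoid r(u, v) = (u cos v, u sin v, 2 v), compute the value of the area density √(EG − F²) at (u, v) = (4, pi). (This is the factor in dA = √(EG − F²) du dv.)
√(EG − F²)|_{(4, pi)} = 2*sqrt(5)

E = 1, F = 0, G = u^2 + 4, so EG − F² = u^2 + 4. Taking the positive square root: √(EG − F²) = sqrt(u^2 + 4). At (u, v) = (4, pi): 2*sqrt(5).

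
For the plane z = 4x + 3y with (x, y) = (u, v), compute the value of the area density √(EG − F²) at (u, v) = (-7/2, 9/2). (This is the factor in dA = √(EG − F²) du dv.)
√(EG − F²)|_{(-7/2, 9/2)} = sqrt(26)

E = 17, F = 12, G = 10, so EG − F² = 26. Taking the positive square root: √(EG − F²) = sqrt(26). At (u, v) = (-7/2, 9/2): sqrt(26).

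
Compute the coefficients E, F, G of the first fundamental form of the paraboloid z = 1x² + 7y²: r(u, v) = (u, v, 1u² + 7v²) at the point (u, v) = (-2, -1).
E = 17;  F = 56;  G = 197

Partials: r_u = (1, 0, 2*u), r_v = (0, 1, 14*v). As functions of (u, v):
  E = r_u · r_u = 4*u^2 + 1,
  F = r_u · r_v = 28*u*v,
  G = r_v · r_v = 196*v^2 + 1.
Evaluating at (u, v) = (-2, -1): E = 17, F = 56, G = 197.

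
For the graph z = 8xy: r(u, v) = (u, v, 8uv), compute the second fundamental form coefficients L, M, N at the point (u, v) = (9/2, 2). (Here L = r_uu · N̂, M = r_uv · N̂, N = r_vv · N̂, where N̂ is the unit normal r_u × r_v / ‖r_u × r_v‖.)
L = 0;  M = 8*sqrt(1553)/1553;  N = 0

Compute the unit normal N̂(u, v) = (-8*v/sqrt(64*u^2 + 64*v^2 + 1), -8*u/sqrt(64*u^2 + 64*v^2 + 1), 1/sqrt(64*u^2 + 64*v^2 + 1)), and the second partials r_uu, r_uv, r_vv. Take dot products:
  L(u, v) = r_uu · N̂ = 0,
  M(u, v) = r_uv · N̂ = 8/sqrt(64*u^2 + 64*v^2 + 1),
  N(u, v) = r_vv · N̂ = 0.
Evaluating at (u, v) = (9/2, 2):
  L = 0, M = 8*sqrt(1553)/1553, N = 0.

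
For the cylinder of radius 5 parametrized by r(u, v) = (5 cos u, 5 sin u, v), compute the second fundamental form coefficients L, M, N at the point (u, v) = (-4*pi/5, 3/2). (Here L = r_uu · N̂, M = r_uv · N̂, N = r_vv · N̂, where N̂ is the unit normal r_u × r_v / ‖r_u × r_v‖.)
L = -5;  M = 0;  N = 0

Compute the unit normal N̂(u, v) = (cos(u), sin(u), 0), and the second partials r_uu, r_uv, r_vv. Take dot products:
  L(u, v) = r_uu · N̂ = -5,
  M(u, v) = r_uv · N̂ = 0,
  N(u, v) = r_vv · N̂ = 0.
Evaluating at (u, v) = (-4*pi/5, 3/2):
  L = -5, M = 0, N = 0.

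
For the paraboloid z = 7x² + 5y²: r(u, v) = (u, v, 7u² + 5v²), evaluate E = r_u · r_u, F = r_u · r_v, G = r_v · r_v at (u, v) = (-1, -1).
E = 197;  F = 140;  G = 101

Partials: r_u = (1, 0, 14*u), r_v = (0, 1, 10*v). As functions of (u, v):
  E = r_u · r_u = 196*u^2 + 1,
  F = r_u · r_v = 140*u*v,
  G = r_v · r_v = 100*v^2 + 1.
Evaluating at (u, v) = (-1, -1): E = 197, F = 140, G = 101.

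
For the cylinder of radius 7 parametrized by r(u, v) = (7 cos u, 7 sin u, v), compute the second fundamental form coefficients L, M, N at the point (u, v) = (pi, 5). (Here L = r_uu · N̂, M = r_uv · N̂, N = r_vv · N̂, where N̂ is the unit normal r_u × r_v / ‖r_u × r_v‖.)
L = -7;  M = 0;  N = 0

Compute the unit normal N̂(u, v) = (cos(u), sin(u), 0), and the second partials r_uu, r_uv, r_vv. Take dot products:
  L(u, v) = r_uu · N̂ = -7,
  M(u, v) = r_uv · N̂ = 0,
  N(u, v) = r_vv · N̂ = 0.
Evaluating at (u, v) = (pi, 5):
  L = -7, M = 0, N = 0.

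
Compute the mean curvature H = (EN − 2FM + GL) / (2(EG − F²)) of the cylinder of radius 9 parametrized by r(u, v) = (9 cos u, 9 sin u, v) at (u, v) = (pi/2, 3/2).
H = -1/18

With E = 81, F = 0, G = 1, L = -9, M = 0, N = 0, assemble
  H = (EN − 2FM + GL) / (2(EG − F²)) = -1/18.
At (u, v) = (pi/2, 3/2): H = -1/18.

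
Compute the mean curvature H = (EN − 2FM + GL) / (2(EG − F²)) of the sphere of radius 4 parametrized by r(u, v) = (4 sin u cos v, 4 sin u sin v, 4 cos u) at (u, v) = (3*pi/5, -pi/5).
H = -1/4

With E = 16, F = 0, G = 16*sin(u)^2, L = -4*sin(u)/Abs(sin(u)), M = 0, N = -4*sin(u)^3/Abs(sin(u)), assemble
  H = (EN − 2FM + GL) / (2(EG − F²)) = -sin(u)/(4*Abs(sin(u))).
At (u, v) = (3*pi/5, -pi/5): H = -1/4.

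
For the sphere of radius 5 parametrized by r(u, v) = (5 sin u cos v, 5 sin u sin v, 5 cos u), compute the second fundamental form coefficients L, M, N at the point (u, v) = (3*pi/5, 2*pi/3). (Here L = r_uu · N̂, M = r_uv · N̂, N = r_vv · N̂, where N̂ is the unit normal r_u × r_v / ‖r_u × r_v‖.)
L = -5;  M = 0;  N = -25/8 - 5*sqrt(5)/8

Compute the unit normal N̂(u, v) = (sin(u)^2*cos(v)/Abs(sin(u)), sin(u)^2*sin(v)/Abs(sin(u)), sin(2*u)/(2*Abs(sin(u)))), and the second partials r_uu, r_uv, r_vv. Take dot products:
  L(u, v) = r_uu · N̂ = -5*sin(u)/Abs(sin(u)),
  M(u, v) = r_uv · N̂ = 0,
  N(u, v) = r_vv · N̂ = -5*sin(u)^3/Abs(sin(u)).
Evaluating at (u, v) = (3*pi/5, 2*pi/3):
  L = -5, M = 0, N = -25/8 - 5*sqrt(5)/8.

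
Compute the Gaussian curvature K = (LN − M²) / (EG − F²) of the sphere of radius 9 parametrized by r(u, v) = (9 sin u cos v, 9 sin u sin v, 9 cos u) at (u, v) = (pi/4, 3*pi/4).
K = 1/81

Coefficients of the first fundamental form: E = 81, F = 0, G = 81*sin(u)^2.
Coefficients of the second fundamental form: L = -9*sin(u)/Abs(sin(u)), M = 0, N = -9*sin(u)^3/Abs(sin(u)).
Assemble K = (LN − M²)/(EG − F²) = 1/81. At (u, v) = (pi/4, 3*pi/4): K = 1/81.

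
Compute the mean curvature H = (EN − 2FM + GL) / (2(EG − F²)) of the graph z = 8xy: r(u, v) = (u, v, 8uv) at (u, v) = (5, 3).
H = -7680*sqrt(2177)/4739329

With E = 64*v^2 + 1, F = 64*u*v, G = 64*u^2 + 1, L = 0, M = 8/sqrt(64*u^2 + 64*v^2 + 1), N = 0, assemble
  H = (EN − 2FM + GL) / (2(EG − F²)) = -512*u*v/(64*u^2 + 64*v^2 + 1)^(3/2).
At (u, v) = (5, 3): H = -7680*sqrt(2177)/4739329.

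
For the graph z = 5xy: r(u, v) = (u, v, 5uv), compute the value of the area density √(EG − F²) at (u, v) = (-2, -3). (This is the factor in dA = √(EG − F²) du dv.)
√(EG − F²)|_{(-2, -3)} = sqrt(326)

E = 25*v^2 + 1, F = 25*u*v, G = 25*u^2 + 1, so EG − F² = 25*u^2 + 25*v^2 + 1. Taking the positive square root: √(EG − F²) = sqrt(25*u^2 + 25*v^2 + 1). At (u, v) = (-2, -3): sqrt(326).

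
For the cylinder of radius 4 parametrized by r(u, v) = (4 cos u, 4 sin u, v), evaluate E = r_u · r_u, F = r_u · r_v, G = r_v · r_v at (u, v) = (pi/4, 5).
E = 16;  F = 0;  G = 1

Partials: r_u = (-4*sin(u), 4*cos(u), 0), r_v = (0, 0, 1). As functions of (u, v):
  E = r_u · r_u = 16,
  F = r_u · r_v = 0,
  G = r_v · r_v = 1.
Evaluating at (u, v) = (pi/4, 5): E = 16, F = 0, G = 1.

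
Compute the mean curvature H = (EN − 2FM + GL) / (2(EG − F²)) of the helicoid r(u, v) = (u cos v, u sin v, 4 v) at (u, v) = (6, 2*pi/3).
H = 0

With E = 1, F = 0, G = u^2 + 16, L = 0, M = -4/sqrt(u^2 + 16), N = 0, assemble
  H = (EN − 2FM + GL) / (2(EG − F²)) = 0.
At (u, v) = (6, 2*pi/3): H = 0.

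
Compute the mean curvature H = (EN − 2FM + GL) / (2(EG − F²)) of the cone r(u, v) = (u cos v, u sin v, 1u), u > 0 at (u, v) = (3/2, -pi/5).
H = sqrt(2)/6

With E = 2, F = 0, G = u^2, L = 0, M = 0, N = sqrt(2)*u^2/(2*Abs(u)), assemble
  H = (EN − 2FM + GL) / (2(EG − F²)) = sqrt(2)/(4*Abs(u)).
At (u, v) = (3/2, -pi/5): H = sqrt(2)/6.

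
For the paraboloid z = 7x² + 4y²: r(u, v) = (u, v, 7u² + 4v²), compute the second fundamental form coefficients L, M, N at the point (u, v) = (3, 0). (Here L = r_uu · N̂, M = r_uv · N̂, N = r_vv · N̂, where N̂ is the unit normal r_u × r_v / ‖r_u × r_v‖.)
L = 14*sqrt(1765)/1765;  M = 0;  N = 8*sqrt(1765)/1765

Compute the unit normal N̂(u, v) = (-14*u/sqrt(196*u^2 + 64*v^2 + 1), -8*v/sqrt(196*u^2 + 64*v^2 + 1), 1/sqrt(196*u^2 + 64*v^2 + 1)), and the second partials r_uu, r_uv, r_vv. Take dot products:
  L(u, v) = r_uu · N̂ = 14/sqrt(196*u^2 + 64*v^2 + 1),
  M(u, v) = r_uv · N̂ = 0,
  N(u, v) = r_vv · N̂ = 8/sqrt(196*u^2 + 64*v^2 + 1).
Evaluating at (u, v) = (3, 0):
  L = 14*sqrt(1765)/1765, M = 0, N = 8*sqrt(1765)/1765.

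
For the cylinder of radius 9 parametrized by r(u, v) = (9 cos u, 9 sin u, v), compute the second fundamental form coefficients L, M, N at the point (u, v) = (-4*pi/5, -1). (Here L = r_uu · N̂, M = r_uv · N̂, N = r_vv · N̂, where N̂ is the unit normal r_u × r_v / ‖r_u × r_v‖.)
L = -9;  M = 0;  N = 0

Compute the unit normal N̂(u, v) = (cos(u), sin(u), 0), and the second partials r_uu, r_uv, r_vv. Take dot products:
  L(u, v) = r_uu · N̂ = -9,
  M(u, v) = r_uv · N̂ = 0,
  N(u, v) = r_vv · N̂ = 0.
Evaluating at (u, v) = (-4*pi/5, -1):
  L = -9, M = 0, N = 0.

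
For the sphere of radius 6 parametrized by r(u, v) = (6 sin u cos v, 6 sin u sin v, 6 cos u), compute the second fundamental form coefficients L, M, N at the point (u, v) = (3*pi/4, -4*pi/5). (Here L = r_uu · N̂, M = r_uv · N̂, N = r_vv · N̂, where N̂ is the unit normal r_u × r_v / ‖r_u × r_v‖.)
L = -6;  M = 0;  N = -3

Compute the unit normal N̂(u, v) = (sin(u)^2*cos(v)/Abs(sin(u)), sin(u)^2*sin(v)/Abs(sin(u)), sin(2*u)/(2*Abs(sin(u)))), and the second partials r_uu, r_uv, r_vv. Take dot products:
  L(u, v) = r_uu · N̂ = -6*sin(u)/Abs(sin(u)),
  M(u, v) = r_uv · N̂ = 0,
  N(u, v) = r_vv · N̂ = -6*sin(u)^3/Abs(sin(u)).
Evaluating at (u, v) = (3*pi/4, -4*pi/5):
  L = -6, M = 0, N = -3.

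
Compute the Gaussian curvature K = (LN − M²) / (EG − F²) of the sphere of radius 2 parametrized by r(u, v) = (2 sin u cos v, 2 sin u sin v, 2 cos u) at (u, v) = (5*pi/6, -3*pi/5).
K = 1/4

Coefficients of the first fundamental form: E = 4, F = 0, G = 4*sin(u)^2.
Coefficients of the second fundamental form: L = -2*sin(u)/Abs(sin(u)), M = 0, N = -2*sin(u)^3/Abs(sin(u)).
Assemble K = (LN − M²)/(EG − F²) = 1/4. At (u, v) = (5*pi/6, -3*pi/5): K = 1/4.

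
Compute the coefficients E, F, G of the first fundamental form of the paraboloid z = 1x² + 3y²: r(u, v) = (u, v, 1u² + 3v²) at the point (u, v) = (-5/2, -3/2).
E = 26;  F = 45;  G = 82

Partials: r_u = (1, 0, 2*u), r_v = (0, 1, 6*v). As functions of (u, v):
  E = r_u · r_u = 4*u^2 + 1,
  F = r_u · r_v = 12*u*v,
  G = r_v · r_v = 36*v^2 + 1.
Evaluating at (u, v) = (-5/2, -3/2): E = 26, F = 45, G = 82.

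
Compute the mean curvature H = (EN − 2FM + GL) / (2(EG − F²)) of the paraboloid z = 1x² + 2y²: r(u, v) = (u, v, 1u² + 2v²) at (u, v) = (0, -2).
H = 67*sqrt(65)/4225

With E = 4*u^2 + 1, F = 8*u*v, G = 16*v^2 + 1, L = 2/sqrt(4*u^2 + 16*v^2 + 1), M = 0, N = 4/sqrt(4*u^2 + 16*v^2 + 1), assemble
  H = (EN − 2FM + GL) / (2(EG − F²)) = (8*u^2 + 16*v^2 + 3)/(4*u^2 + 16*v^2 + 1)^(3/2).
At (u, v) = (0, -2): H = 67*sqrt(65)/4225.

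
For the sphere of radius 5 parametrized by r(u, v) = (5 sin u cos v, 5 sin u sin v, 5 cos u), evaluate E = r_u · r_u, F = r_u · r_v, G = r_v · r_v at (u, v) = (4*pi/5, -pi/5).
E = 25;  F = 0;  G = 125/8 - 25*sqrt(5)/8

Partials: r_u = (5*cos(u)*cos(v), 5*sin(v)*cos(u), -5*sin(u)), r_v = (-5*sin(u)*sin(v), 5*sin(u)*cos(v), 0). As functions of (u, v):
  E = r_u · r_u = 25,
  F = r_u · r_v = 0,
  G = r_v · r_v = 25*sin(u)^2.
Evaluating at (u, v) = (4*pi/5, -pi/5): E = 25, F = 0, G = 125/8 - 25*sqrt(5)/8.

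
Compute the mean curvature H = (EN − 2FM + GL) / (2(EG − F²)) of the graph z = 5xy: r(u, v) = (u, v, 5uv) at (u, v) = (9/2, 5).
H = -22500*sqrt(4529)/20511841

With E = 25*v^2 + 1, F = 25*u*v, G = 25*u^2 + 1, L = 0, M = 5/sqrt(25*u^2 + 25*v^2 + 1), N = 0, assemble
  H = (EN − 2FM + GL) / (2(EG − F²)) = -125*u*v/(25*u^2 + 25*v^2 + 1)^(3/2).
At (u, v) = (9/2, 5): H = -22500*sqrt(4529)/20511841.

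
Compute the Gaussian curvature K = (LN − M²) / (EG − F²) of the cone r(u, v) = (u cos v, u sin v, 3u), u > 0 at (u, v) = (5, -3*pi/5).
K = 0

Coefficients of the first fundamental form: E = 10, F = 0, G = u^2.
Coefficients of the second fundamental form: L = 0, M = 0, N = 3*sqrt(10)*u^2/(10*Abs(u)).
Assemble K = (LN − M²)/(EG − F²) = 0. At (u, v) = (5, -3*pi/5): K = 0.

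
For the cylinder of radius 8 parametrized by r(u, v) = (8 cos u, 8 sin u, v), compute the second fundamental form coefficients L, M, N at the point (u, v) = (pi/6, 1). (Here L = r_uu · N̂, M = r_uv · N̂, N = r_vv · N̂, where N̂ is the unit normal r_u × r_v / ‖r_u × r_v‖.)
L = -8;  M = 0;  N = 0

Compute the unit normal N̂(u, v) = (cos(u), sin(u), 0), and the second partials r_uu, r_uv, r_vv. Take dot products:
  L(u, v) = r_uu · N̂ = -8,
  M(u, v) = r_uv · N̂ = 0,
  N(u, v) = r_vv · N̂ = 0.
Evaluating at (u, v) = (pi/6, 1):
  L = -8, M = 0, N = 0.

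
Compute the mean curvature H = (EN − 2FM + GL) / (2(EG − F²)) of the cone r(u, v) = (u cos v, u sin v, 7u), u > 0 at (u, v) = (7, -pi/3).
H = sqrt(2)/20

With E = 50, F = 0, G = u^2, L = 0, M = 0, N = 7*sqrt(2)*u^2/(10*Abs(u)), assemble
  H = (EN − 2FM + GL) / (2(EG − F²)) = 7*sqrt(2)/(20*Abs(u)).
At (u, v) = (7, -pi/3): H = sqrt(2)/20.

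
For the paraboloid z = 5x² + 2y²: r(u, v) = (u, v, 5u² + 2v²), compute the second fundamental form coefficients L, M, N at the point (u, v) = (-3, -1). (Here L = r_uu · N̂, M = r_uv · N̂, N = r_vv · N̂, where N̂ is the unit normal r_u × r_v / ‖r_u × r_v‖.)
L = 10*sqrt(917)/917;  M = 0;  N = 4*sqrt(917)/917

Compute the unit normal N̂(u, v) = (-10*u/sqrt(100*u^2 + 16*v^2 + 1), -4*v/sqrt(100*u^2 + 16*v^2 + 1), 1/sqrt(100*u^2 + 16*v^2 + 1)), and the second partials r_uu, r_uv, r_vv. Take dot products:
  L(u, v) = r_uu · N̂ = 10/sqrt(100*u^2 + 16*v^2 + 1),
  M(u, v) = r_uv · N̂ = 0,
  N(u, v) = r_vv · N̂ = 4/sqrt(100*u^2 + 16*v^2 + 1).
Evaluating at (u, v) = (-3, -1):
  L = 10*sqrt(917)/917, M = 0, N = 4*sqrt(917)/917.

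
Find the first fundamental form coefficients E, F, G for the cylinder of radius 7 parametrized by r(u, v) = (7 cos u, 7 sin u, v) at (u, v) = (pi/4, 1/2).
E = 49;  F = 0;  G = 1

Partials: r_u = (-7*sin(u), 7*cos(u), 0), r_v = (0, 0, 1). As functions of (u, v):
  E = r_u · r_u = 49,
  F = r_u · r_v = 0,
  G = r_v · r_v = 1.
Evaluating at (u, v) = (pi/4, 1/2): E = 49, F = 0, G = 1.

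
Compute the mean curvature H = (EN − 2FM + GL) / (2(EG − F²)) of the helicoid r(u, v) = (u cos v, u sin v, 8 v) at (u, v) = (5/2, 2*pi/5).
H = 0

With E = 1, F = 0, G = u^2 + 64, L = 0, M = -8/sqrt(u^2 + 64), N = 0, assemble
  H = (EN − 2FM + GL) / (2(EG − F²)) = 0.
At (u, v) = (5/2, 2*pi/5): H = 0.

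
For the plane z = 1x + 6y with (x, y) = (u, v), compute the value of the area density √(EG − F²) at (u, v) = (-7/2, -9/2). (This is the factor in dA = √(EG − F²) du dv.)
√(EG − F²)|_{(-7/2, -9/2)} = sqrt(38)

E = 2, F = 6, G = 37, so EG − F² = 38. Taking the positive square root: √(EG − F²) = sqrt(38). At (u, v) = (-7/2, -9/2): sqrt(38).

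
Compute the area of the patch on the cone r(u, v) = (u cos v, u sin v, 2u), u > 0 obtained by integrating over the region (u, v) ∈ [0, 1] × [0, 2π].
Area = sqrt(5)*pi

Area = ∫∫ √(EG − F²) du dv with √(EG − F²) = sqrt(5)*Abs(u). Integrating over [0, 1] × [0, 2π] gives sqrt(5)*pi.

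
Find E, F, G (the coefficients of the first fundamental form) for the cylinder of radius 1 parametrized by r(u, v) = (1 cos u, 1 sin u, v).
E = 1;  F = 0;  G = 1

Compute partials: r_u = (-sin(u), cos(u), 0), r_v = (0, 0, 1). Then
  E = r_u · r_u = 1,
  F = r_u · r_v = 0,
  G = r_v · r_v = 1.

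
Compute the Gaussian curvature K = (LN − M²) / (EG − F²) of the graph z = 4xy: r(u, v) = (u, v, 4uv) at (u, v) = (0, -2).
K = -16/4225

Coefficients of the first fundamental form: E = 16*v^2 + 1, F = 16*u*v, G = 16*u^2 + 1.
Coefficients of the second fundamental form: L = 0, M = 4/sqrt(16*u^2 + 16*v^2 + 1), N = 0.
Assemble K = (LN − M²)/(EG − F²) = -16/(256*u^4 + 512*u^2*v^2 + 32*u^2 + 256*v^4 + 32*v^2 + 1). At (u, v) = (0, -2): K = -16/4225.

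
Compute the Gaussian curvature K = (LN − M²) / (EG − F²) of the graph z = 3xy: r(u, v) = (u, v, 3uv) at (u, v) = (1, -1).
K = -9/361

Coefficients of the first fundamental form: E = 9*v^2 + 1, F = 9*u*v, G = 9*u^2 + 1.
Coefficients of the second fundamental form: L = 0, M = 3/sqrt(9*u^2 + 9*v^2 + 1), N = 0.
Assemble K = (LN − M²)/(EG − F²) = -9/(81*u^4 + 162*u^2*v^2 + 18*u^2 + 81*v^4 + 18*v^2 + 1). At (u, v) = (1, -1): K = -9/361.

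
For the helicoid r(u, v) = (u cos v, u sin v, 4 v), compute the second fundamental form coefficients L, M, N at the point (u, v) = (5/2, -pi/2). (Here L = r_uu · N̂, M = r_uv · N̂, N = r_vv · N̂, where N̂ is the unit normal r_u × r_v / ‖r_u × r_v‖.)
L = 0;  M = -8*sqrt(89)/89;  N = 0

Compute the unit normal N̂(u, v) = (4*sin(v)/sqrt(u^2 + 16), -4*cos(v)/sqrt(u^2 + 16), u/sqrt(u^2 + 16)), and the second partials r_uu, r_uv, r_vv. Take dot products:
  L(u, v) = r_uu · N̂ = 0,
  M(u, v) = r_uv · N̂ = -4/sqrt(u^2 + 16),
  N(u, v) = r_vv · N̂ = 0.
Evaluating at (u, v) = (5/2, -pi/2):
  L = 0, M = -8*sqrt(89)/89, N = 0.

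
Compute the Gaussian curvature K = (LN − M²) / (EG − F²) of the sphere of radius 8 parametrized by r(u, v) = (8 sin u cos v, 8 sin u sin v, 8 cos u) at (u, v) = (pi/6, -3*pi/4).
K = 1/64

Coefficients of the first fundamental form: E = 64, F = 0, G = 64*sin(u)^2.
Coefficients of the second fundamental form: L = -8*sin(u)/Abs(sin(u)), M = 0, N = -8*sin(u)^3/Abs(sin(u)).
Assemble K = (LN − M²)/(EG − F²) = 1/64. At (u, v) = (pi/6, -3*pi/4): K = 1/64.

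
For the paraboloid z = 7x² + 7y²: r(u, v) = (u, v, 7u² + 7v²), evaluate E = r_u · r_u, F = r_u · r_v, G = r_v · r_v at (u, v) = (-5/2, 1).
E = 1226;  F = -490;  G = 197

Partials: r_u = (1, 0, 14*u), r_v = (0, 1, 14*v). As functions of (u, v):
  E = r_u · r_u = 196*u^2 + 1,
  F = r_u · r_v = 196*u*v,
  G = r_v · r_v = 196*v^2 + 1.
Evaluating at (u, v) = (-5/2, 1): E = 1226, F = -490, G = 197.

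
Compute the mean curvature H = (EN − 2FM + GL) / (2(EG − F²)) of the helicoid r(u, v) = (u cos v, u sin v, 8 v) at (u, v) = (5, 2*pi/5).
H = 0

With E = 1, F = 0, G = u^2 + 64, L = 0, M = -8/sqrt(u^2 + 64), N = 0, assemble
  H = (EN − 2FM + GL) / (2(EG − F²)) = 0.
At (u, v) = (5, 2*pi/5): H = 0.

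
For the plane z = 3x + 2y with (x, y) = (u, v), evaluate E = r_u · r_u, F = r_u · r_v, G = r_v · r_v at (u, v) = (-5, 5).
E = 10;  F = 6;  G = 5

Partials: r_u = (1, 0, 3), r_v = (0, 1, 2). As functions of (u, v):
  E = r_u · r_u = 10,
  F = r_u · r_v = 6,
  G = r_v · r_v = 5.
Evaluating at (u, v) = (-5, 5): E = 10, F = 6, G = 5.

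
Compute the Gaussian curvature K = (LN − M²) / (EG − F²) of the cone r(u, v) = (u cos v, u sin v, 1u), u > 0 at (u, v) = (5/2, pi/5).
K = 0

Coefficients of the first fundamental form: E = 2, F = 0, G = u^2.
Coefficients of the second fundamental form: L = 0, M = 0, N = sqrt(2)*u^2/(2*Abs(u)).
Assemble K = (LN − M²)/(EG − F²) = 0. At (u, v) = (5/2, pi/5): K = 0.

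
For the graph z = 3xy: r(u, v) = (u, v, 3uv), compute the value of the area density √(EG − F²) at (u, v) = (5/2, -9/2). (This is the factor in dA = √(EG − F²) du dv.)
√(EG − F²)|_{(5/2, -9/2)} = sqrt(958)/2

E = 9*v^2 + 1, F = 9*u*v, G = 9*u^2 + 1, so EG − F² = 9*u^2 + 9*v^2 + 1. Taking the positive square root: √(EG − F²) = sqrt(9*u^2 + 9*v^2 + 1). At (u, v) = (5/2, -9/2): sqrt(958)/2.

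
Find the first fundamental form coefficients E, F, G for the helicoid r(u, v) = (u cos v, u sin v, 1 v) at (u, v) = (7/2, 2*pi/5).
E = 1;  F = 0;  G = 53/4

Partials: r_u = (cos(v), sin(v), 0), r_v = (-u*sin(v), u*cos(v), 1). As functions of (u, v):
  E = r_u · r_u = 1,
  F = r_u · r_v = 0,
  G = r_v · r_v = u^2 + 1.
Evaluating at (u, v) = (7/2, 2*pi/5): E = 1, F = 0, G = 53/4.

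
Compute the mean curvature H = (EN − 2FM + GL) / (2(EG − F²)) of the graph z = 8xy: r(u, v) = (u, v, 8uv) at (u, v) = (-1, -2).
H = -1024*sqrt(321)/103041

With E = 64*v^2 + 1, F = 64*u*v, G = 64*u^2 + 1, L = 0, M = 8/sqrt(64*u^2 + 64*v^2 + 1), N = 0, assemble
  H = (EN − 2FM + GL) / (2(EG − F²)) = -512*u*v/(64*u^2 + 64*v^2 + 1)^(3/2).
At (u, v) = (-1, -2): H = -1024*sqrt(321)/103041.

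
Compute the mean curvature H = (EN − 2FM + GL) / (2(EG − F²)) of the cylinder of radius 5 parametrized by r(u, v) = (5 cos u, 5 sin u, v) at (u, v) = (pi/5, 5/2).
H = -1/10

With E = 25, F = 0, G = 1, L = -5, M = 0, N = 0, assemble
  H = (EN − 2FM + GL) / (2(EG − F²)) = -1/10.
At (u, v) = (pi/5, 5/2): H = -1/10.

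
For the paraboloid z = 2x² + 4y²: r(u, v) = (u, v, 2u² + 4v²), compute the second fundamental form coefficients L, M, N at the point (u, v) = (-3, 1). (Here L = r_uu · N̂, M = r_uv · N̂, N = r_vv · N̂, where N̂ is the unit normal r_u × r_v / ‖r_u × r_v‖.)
L = 4*sqrt(209)/209;  M = 0;  N = 8*sqrt(209)/209

Compute the unit normal N̂(u, v) = (-4*u/sqrt(16*u^2 + 64*v^2 + 1), -8*v/sqrt(16*u^2 + 64*v^2 + 1), 1/sqrt(16*u^2 + 64*v^2 + 1)), and the second partials r_uu, r_uv, r_vv. Take dot products:
  L(u, v) = r_uu · N̂ = 4/sqrt(16*u^2 + 64*v^2 + 1),
  M(u, v) = r_uv · N̂ = 0,
  N(u, v) = r_vv · N̂ = 8/sqrt(16*u^2 + 64*v^2 + 1).
Evaluating at (u, v) = (-3, 1):
  L = 4*sqrt(209)/209, M = 0, N = 8*sqrt(209)/209.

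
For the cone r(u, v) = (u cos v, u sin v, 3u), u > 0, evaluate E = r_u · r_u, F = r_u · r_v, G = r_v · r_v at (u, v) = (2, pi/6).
E = 10;  F = 0;  G = 4

Partials: r_u = (cos(v), sin(v), 3), r_v = (-u*sin(v), u*cos(v), 0). As functions of (u, v):
  E = r_u · r_u = 10,
  F = r_u · r_v = 0,
  G = r_v · r_v = u^2.
Evaluating at (u, v) = (2, pi/6): E = 10, F = 0, G = 4.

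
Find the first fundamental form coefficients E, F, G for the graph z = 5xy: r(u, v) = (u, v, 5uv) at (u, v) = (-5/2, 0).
E = 1;  F = 0;  G = 629/4

Partials: r_u = (1, 0, 5*v), r_v = (0, 1, 5*u). As functions of (u, v):
  E = r_u · r_u = 25*v^2 + 1,
  F = r_u · r_v = 25*u*v,
  G = r_v · r_v = 25*u^2 + 1.
Evaluating at (u, v) = (-5/2, 0): E = 1, F = 0, G = 629/4.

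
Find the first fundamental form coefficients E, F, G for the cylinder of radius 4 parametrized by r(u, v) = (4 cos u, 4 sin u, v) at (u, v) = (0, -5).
E = 16;  F = 0;  G = 1

Partials: r_u = (-4*sin(u), 4*cos(u), 0), r_v = (0, 0, 1). As functions of (u, v):
  E = r_u · r_u = 16,
  F = r_u · r_v = 0,
  G = r_v · r_v = 1.
Evaluating at (u, v) = (0, -5): E = 16, F = 0, G = 1.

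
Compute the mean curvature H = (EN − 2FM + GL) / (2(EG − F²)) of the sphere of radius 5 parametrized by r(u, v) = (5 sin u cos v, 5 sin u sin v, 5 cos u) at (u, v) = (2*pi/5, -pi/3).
H = -1/5

With E = 25, F = 0, G = 25*sin(u)^2, L = -5*sin(u)/Abs(sin(u)), M = 0, N = -5*sin(u)^3/Abs(sin(u)), assemble
  H = (EN − 2FM + GL) / (2(EG − F²)) = -sin(u)/(5*Abs(sin(u))).
At (u, v) = (2*pi/5, -pi/3): H = -1/5.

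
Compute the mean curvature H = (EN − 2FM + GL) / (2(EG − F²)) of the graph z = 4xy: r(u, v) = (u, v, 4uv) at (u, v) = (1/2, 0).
H = 0

With E = 16*v^2 + 1, F = 16*u*v, G = 16*u^2 + 1, L = 0, M = 4/sqrt(16*u^2 + 16*v^2 + 1), N = 0, assemble
  H = (EN − 2FM + GL) / (2(EG − F²)) = -64*u*v/(16*u^2 + 16*v^2 + 1)^(3/2).
At (u, v) = (1/2, 0): H = 0.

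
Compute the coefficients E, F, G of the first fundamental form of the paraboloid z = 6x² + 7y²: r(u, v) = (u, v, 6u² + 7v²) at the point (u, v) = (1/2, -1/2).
E = 37;  F = -42;  G = 50

Partials: r_u = (1, 0, 12*u), r_v = (0, 1, 14*v). As functions of (u, v):
  E = r_u · r_u = 144*u^2 + 1,
  F = r_u · r_v = 168*u*v,
  G = r_v · r_v = 196*v^2 + 1.
Evaluating at (u, v) = (1/2, -1/2): E = 37, F = -42, G = 50.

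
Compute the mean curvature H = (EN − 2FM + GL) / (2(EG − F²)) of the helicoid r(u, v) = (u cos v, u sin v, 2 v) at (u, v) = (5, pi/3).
H = 0

With E = 1, F = 0, G = u^2 + 4, L = 0, M = -2/sqrt(u^2 + 4), N = 0, assemble
  H = (EN − 2FM + GL) / (2(EG − F²)) = 0.
At (u, v) = (5, pi/3): H = 0.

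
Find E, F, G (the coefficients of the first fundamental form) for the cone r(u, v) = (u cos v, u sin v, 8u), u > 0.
E = 65;  F = 0;  G = u^2

Compute partials: r_u = (cos(v), sin(v), 8), r_v = (-u*sin(v), u*cos(v), 0). Then
  E = r_u · r_u = 65,
  F = r_u · r_v = 0,
  G = r_v · r_v = u^2.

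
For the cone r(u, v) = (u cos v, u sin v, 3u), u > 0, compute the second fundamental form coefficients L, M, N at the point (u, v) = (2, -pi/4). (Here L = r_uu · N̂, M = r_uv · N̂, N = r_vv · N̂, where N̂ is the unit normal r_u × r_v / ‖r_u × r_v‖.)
L = 0;  M = 0;  N = 3*sqrt(10)/5

Compute the unit normal N̂(u, v) = (-3*sqrt(10)*u*cos(v)/(10*Abs(u)), -3*sqrt(10)*u*sin(v)/(10*Abs(u)), sqrt(10)*u/(10*Abs(u))), and the second partials r_uu, r_uv, r_vv. Take dot products:
  L(u, v) = r_uu · N̂ = 0,
  M(u, v) = r_uv · N̂ = 0,
  N(u, v) = r_vv · N̂ = 3*sqrt(10)*u^2/(10*Abs(u)).
Evaluating at (u, v) = (2, -pi/4):
  L = 0, M = 0, N = 3*sqrt(10)/5.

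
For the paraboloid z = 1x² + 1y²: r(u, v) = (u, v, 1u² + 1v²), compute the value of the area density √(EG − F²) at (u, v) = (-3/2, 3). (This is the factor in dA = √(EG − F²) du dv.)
√(EG − F²)|_{(-3/2, 3)} = sqrt(46)

E = 4*u^2 + 1, F = 4*u*v, G = 4*v^2 + 1, so EG − F² = 4*u^2 + 4*v^2 + 1. Taking the positive square root: √(EG − F²) = sqrt(4*u^2 + 4*v^2 + 1). At (u, v) = (-3/2, 3): sqrt(46).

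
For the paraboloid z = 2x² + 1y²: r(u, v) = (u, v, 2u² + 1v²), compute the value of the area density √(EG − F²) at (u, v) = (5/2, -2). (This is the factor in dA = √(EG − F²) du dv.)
√(EG − F²)|_{(5/2, -2)} = 3*sqrt(13)

E = 16*u^2 + 1, F = 8*u*v, G = 4*v^2 + 1, so EG − F² = 16*u^2 + 4*v^2 + 1. Taking the positive square root: √(EG − F²) = sqrt(16*u^2 + 4*v^2 + 1). At (u, v) = (5/2, -2): 3*sqrt(13).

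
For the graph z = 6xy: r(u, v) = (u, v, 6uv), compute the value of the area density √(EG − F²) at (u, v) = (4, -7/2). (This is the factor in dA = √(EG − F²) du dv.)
√(EG − F²)|_{(4, -7/2)} = sqrt(1018)

E = 36*v^2 + 1, F = 36*u*v, G = 36*u^2 + 1, so EG − F² = 36*u^2 + 36*v^2 + 1. Taking the positive square root: √(EG − F²) = sqrt(36*u^2 + 36*v^2 + 1). At (u, v) = (4, -7/2): sqrt(1018).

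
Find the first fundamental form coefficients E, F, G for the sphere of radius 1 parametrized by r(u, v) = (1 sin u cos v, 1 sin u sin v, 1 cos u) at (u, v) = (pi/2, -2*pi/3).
E = 1;  F = 0;  G = 1

Partials: r_u = (cos(u)*cos(v), sin(v)*cos(u), -sin(u)), r_v = (-sin(u)*sin(v), sin(u)*cos(v), 0). As functions of (u, v):
  E = r_u · r_u = 1,
  F = r_u · r_v = 0,
  G = r_v · r_v = sin(u)^2.
Evaluating at (u, v) = (pi/2, -2*pi/3): E = 1, F = 0, G = 1.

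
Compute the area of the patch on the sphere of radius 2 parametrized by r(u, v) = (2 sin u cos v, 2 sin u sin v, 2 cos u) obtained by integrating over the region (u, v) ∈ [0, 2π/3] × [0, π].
Area = 6*pi

Area = ∫∫ √(EG − F²) du dv with √(EG − F²) = 4*Abs(sin(u)). Integrating over [0, 2π/3] × [0, π] gives 6*pi.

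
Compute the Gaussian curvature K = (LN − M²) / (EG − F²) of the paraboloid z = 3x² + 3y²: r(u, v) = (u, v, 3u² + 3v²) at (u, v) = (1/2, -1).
K = 9/529

Coefficients of the first fundamental form: E = 36*u^2 + 1, F = 36*u*v, G = 36*v^2 + 1.
Coefficients of the second fundamental form: L = 6/sqrt(36*u^2 + 36*v^2 + 1), M = 0, N = 6/sqrt(36*u^2 + 36*v^2 + 1).
Assemble K = (LN − M²)/(EG − F²) = 36/(1296*u^4 + 2592*u^2*v^2 + 72*u^2 + 1296*v^4 + 72*v^2 + 1). At (u, v) = (1/2, -1): K = 9/529.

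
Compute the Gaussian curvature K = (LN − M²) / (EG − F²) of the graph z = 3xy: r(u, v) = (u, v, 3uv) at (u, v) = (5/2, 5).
K = -144/1274641

Coefficients of the first fundamental form: E = 9*v^2 + 1, F = 9*u*v, G = 9*u^2 + 1.
Coefficients of the second fundamental form: L = 0, M = 3/sqrt(9*u^2 + 9*v^2 + 1), N = 0.
Assemble K = (LN − M²)/(EG − F²) = -9/(81*u^4 + 162*u^2*v^2 + 18*u^2 + 81*v^4 + 18*v^2 + 1). At (u, v) = (5/2, 5): K = -144/1274641.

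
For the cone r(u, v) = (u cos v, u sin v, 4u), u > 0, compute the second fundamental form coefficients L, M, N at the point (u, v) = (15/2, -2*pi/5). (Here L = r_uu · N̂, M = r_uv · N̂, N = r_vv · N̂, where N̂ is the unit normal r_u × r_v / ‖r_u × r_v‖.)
L = 0;  M = 0;  N = 30*sqrt(17)/17

Compute the unit normal N̂(u, v) = (-4*sqrt(17)*u*cos(v)/(17*Abs(u)), -4*sqrt(17)*u*sin(v)/(17*Abs(u)), sqrt(17)*u/(17*Abs(u))), and the second partials r_uu, r_uv, r_vv. Take dot products:
  L(u, v) = r_uu · N̂ = 0,
  M(u, v) = r_uv · N̂ = 0,
  N(u, v) = r_vv · N̂ = 4*sqrt(17)*u^2/(17*Abs(u)).
Evaluating at (u, v) = (15/2, -2*pi/5):
  L = 0, M = 0, N = 30*sqrt(17)/17.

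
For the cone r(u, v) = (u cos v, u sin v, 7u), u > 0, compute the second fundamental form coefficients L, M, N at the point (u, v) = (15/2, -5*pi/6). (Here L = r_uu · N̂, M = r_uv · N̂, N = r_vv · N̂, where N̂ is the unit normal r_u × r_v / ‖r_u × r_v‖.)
L = 0;  M = 0;  N = 21*sqrt(2)/4

Compute the unit normal N̂(u, v) = (-7*sqrt(2)*u*cos(v)/(10*Abs(u)), -7*sqrt(2)*u*sin(v)/(10*Abs(u)), sqrt(2)*u/(10*Abs(u))), and the second partials r_uu, r_uv, r_vv. Take dot products:
  L(u, v) = r_uu · N̂ = 0,
  M(u, v) = r_uv · N̂ = 0,
  N(u, v) = r_vv · N̂ = 7*sqrt(2)*u^2/(10*Abs(u)).
Evaluating at (u, v) = (15/2, -5*pi/6):
  L = 0, M = 0, N = 21*sqrt(2)/4.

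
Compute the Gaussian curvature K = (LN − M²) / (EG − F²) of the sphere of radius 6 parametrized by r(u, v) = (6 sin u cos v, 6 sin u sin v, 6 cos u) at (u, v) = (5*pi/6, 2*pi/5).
K = 1/36

Coefficients of the first fundamental form: E = 36, F = 0, G = 36*sin(u)^2.
Coefficients of the second fundamental form: L = -6*sin(u)/Abs(sin(u)), M = 0, N = -6*sin(u)^3/Abs(sin(u)).
Assemble K = (LN − M²)/(EG − F²) = 1/36. At (u, v) = (5*pi/6, 2*pi/5): K = 1/36.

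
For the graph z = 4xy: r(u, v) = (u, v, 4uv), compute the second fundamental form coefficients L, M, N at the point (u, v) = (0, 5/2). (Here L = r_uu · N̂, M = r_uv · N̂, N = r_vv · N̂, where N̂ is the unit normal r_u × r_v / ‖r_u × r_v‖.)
L = 0;  M = 4*sqrt(101)/101;  N = 0

Compute the unit normal N̂(u, v) = (-4*v/sqrt(16*u^2 + 16*v^2 + 1), -4*u/sqrt(16*u^2 + 16*v^2 + 1), 1/sqrt(16*u^2 + 16*v^2 + 1)), and the second partials r_uu, r_uv, r_vv. Take dot products:
  L(u, v) = r_uu · N̂ = 0,
  M(u, v) = r_uv · N̂ = 4/sqrt(16*u^2 + 16*v^2 + 1),
  N(u, v) = r_vv · N̂ = 0.
Evaluating at (u, v) = (0, 5/2):
  L = 0, M = 4*sqrt(101)/101, N = 0.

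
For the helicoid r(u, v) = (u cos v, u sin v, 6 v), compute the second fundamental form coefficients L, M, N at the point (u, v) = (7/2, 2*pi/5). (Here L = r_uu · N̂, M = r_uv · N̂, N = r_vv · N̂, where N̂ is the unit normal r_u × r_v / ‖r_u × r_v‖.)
L = 0;  M = -12*sqrt(193)/193;  N = 0

Compute the unit normal N̂(u, v) = (6*sin(v)/sqrt(u^2 + 36), -6*cos(v)/sqrt(u^2 + 36), u/sqrt(u^2 + 36)), and the second partials r_uu, r_uv, r_vv. Take dot products:
  L(u, v) = r_uu · N̂ = 0,
  M(u, v) = r_uv · N̂ = -6/sqrt(u^2 + 36),
  N(u, v) = r_vv · N̂ = 0.
Evaluating at (u, v) = (7/2, 2*pi/5):
  L = 0, M = -12*sqrt(193)/193, N = 0.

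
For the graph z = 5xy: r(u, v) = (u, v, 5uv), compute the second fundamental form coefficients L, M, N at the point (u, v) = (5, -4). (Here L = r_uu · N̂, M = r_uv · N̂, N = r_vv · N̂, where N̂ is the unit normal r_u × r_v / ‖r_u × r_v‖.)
L = 0;  M = 5*sqrt(114)/342;  N = 0

Compute the unit normal N̂(u, v) = (-5*v/sqrt(25*u^2 + 25*v^2 + 1), -5*u/sqrt(25*u^2 + 25*v^2 + 1), 1/sqrt(25*u^2 + 25*v^2 + 1)), and the second partials r_uu, r_uv, r_vv. Take dot products:
  L(u, v) = r_uu · N̂ = 0,
  M(u, v) = r_uv · N̂ = 5/sqrt(25*u^2 + 25*v^2 + 1),
  N(u, v) = r_vv · N̂ = 0.
Evaluating at (u, v) = (5, -4):
  L = 0, M = 5*sqrt(114)/342, N = 0.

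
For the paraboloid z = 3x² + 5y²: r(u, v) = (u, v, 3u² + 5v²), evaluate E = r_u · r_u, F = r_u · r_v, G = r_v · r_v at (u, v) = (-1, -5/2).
E = 37;  F = 150;  G = 626

Partials: r_u = (1, 0, 6*u), r_v = (0, 1, 10*v). As functions of (u, v):
  E = r_u · r_u = 36*u^2 + 1,
  F = r_u · r_v = 60*u*v,
  G = r_v · r_v = 100*v^2 + 1.
Evaluating at (u, v) = (-1, -5/2): E = 37, F = 150, G = 626.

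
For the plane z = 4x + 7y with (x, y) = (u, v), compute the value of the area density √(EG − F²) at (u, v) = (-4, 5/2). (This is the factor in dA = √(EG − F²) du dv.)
√(EG − F²)|_{(-4, 5/2)} = sqrt(66)

E = 17, F = 28, G = 50, so EG − F² = 66. Taking the positive square root: √(EG − F²) = sqrt(66). At (u, v) = (-4, 5/2): sqrt(66).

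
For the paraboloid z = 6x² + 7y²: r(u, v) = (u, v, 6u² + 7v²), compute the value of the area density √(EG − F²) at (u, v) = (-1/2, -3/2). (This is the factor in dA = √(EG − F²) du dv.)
√(EG − F²)|_{(-1/2, -3/2)} = sqrt(478)

E = 144*u^2 + 1, F = 168*u*v, G = 196*v^2 + 1, so EG − F² = 144*u^2 + 196*v^2 + 1. Taking the positive square root: √(EG − F²) = sqrt(144*u^2 + 196*v^2 + 1). At (u, v) = (-1/2, -3/2): sqrt(478).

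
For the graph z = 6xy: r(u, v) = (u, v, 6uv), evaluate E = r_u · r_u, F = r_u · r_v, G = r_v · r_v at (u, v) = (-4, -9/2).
E = 730;  F = 648;  G = 577

Partials: r_u = (1, 0, 6*v), r_v = (0, 1, 6*u). As functions of (u, v):
  E = r_u · r_u = 36*v^2 + 1,
  F = r_u · r_v = 36*u*v,
  G = r_v · r_v = 36*u^2 + 1.
Evaluating at (u, v) = (-4, -9/2): E = 730, F = 648, G = 577.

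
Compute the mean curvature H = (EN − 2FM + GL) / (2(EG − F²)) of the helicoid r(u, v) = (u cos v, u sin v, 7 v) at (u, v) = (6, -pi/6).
H = 0

With E = 1, F = 0, G = u^2 + 49, L = 0, M = -7/sqrt(u^2 + 49), N = 0, assemble
  H = (EN − 2FM + GL) / (2(EG − F²)) = 0.
At (u, v) = (6, -pi/6): H = 0.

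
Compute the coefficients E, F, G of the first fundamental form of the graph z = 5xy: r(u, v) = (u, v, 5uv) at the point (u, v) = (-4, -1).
E = 26;  F = 100;  G = 401

Partials: r_u = (1, 0, 5*v), r_v = (0, 1, 5*u). As functions of (u, v):
  E = r_u · r_u = 25*v^2 + 1,
  F = r_u · r_v = 25*u*v,
  G = r_v · r_v = 25*u^2 + 1.
Evaluating at (u, v) = (-4, -1): E = 26, F = 100, G = 401.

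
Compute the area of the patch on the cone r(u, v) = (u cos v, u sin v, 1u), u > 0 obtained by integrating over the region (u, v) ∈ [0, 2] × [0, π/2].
Area = sqrt(2)*pi

Area = ∫∫ √(EG − F²) du dv with √(EG − F²) = sqrt(2)*Abs(u). Integrating over [0, 2] × [0, π/2] gives sqrt(2)*pi.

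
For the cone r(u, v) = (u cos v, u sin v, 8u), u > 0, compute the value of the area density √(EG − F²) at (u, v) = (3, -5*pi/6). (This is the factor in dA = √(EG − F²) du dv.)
√(EG − F²)|_{(3, -5*pi/6)} = 3*sqrt(65)

E = 65, F = 0, G = u^2, so EG − F² = 65*u^2. Taking the positive square root: √(EG − F²) = sqrt(65)*Abs(u). At (u, v) = (3, -5*pi/6): 3*sqrt(65).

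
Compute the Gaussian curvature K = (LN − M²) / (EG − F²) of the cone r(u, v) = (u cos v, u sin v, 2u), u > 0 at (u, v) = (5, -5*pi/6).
K = 0

Coefficients of the first fundamental form: E = 5, F = 0, G = u^2.
Coefficients of the second fundamental form: L = 0, M = 0, N = 2*sqrt(5)*u^2/(5*Abs(u)).
Assemble K = (LN − M²)/(EG − F²) = 0. At (u, v) = (5, -5*pi/6): K = 0.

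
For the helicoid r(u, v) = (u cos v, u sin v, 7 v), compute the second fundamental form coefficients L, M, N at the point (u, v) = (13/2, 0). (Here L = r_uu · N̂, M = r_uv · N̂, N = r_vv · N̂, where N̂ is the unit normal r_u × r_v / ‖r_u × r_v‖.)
L = 0;  M = -14*sqrt(365)/365;  N = 0

Compute the unit normal N̂(u, v) = (7*sin(v)/sqrt(u^2 + 49), -7*cos(v)/sqrt(u^2 + 49), u/sqrt(u^2 + 49)), and the second partials r_uu, r_uv, r_vv. Take dot products:
  L(u, v) = r_uu · N̂ = 0,
  M(u, v) = r_uv · N̂ = -7/sqrt(u^2 + 49),
  N(u, v) = r_vv · N̂ = 0.
Evaluating at (u, v) = (13/2, 0):
  L = 0, M = -14*sqrt(365)/365, N = 0.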